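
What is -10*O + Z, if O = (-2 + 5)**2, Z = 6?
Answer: -84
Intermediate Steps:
O = 9 (O = 3**2 = 9)
-10*O + Z = -10*9 + 6 = -90 + 6 = -84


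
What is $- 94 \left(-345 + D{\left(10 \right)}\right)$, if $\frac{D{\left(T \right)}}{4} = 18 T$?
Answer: $-35250$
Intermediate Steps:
$D{\left(T \right)} = 72 T$ ($D{\left(T \right)} = 4 \cdot 18 T = 72 T$)
$- 94 \left(-345 + D{\left(10 \right)}\right) = - 94 \left(-345 + 72 \cdot 10\right) = - 94 \left(-345 + 720\right) = \left(-94\right) 375 = -35250$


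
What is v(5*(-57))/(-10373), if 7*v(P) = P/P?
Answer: -1/72611 ≈ -1.3772e-5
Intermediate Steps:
v(P) = 1/7 (v(P) = (P/P)/7 = (1/7)*1 = 1/7)
v(5*(-57))/(-10373) = (1/7)/(-10373) = (1/7)*(-1/10373) = -1/72611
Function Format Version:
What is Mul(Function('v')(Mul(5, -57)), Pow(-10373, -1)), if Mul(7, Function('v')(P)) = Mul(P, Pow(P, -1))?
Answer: Rational(-1, 72611) ≈ -1.3772e-5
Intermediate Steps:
Function('v')(P) = Rational(1, 7) (Function('v')(P) = Mul(Rational(1, 7), Mul(P, Pow(P, -1))) = Mul(Rational(1, 7), 1) = Rational(1, 7))
Mul(Function('v')(Mul(5, -57)), Pow(-10373, -1)) = Mul(Rational(1, 7), Pow(-10373, -1)) = Mul(Rational(1, 7), Rational(-1, 10373)) = Rational(-1, 72611)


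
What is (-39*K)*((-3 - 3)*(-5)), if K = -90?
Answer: 105300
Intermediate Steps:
(-39*K)*((-3 - 3)*(-5)) = (-39*(-90))*((-3 - 3)*(-5)) = 3510*(-6*(-5)) = 3510*30 = 105300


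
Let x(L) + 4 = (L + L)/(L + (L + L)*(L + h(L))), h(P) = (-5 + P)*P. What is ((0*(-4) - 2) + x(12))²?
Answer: 1336336/37249 ≈ 35.876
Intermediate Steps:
h(P) = P*(-5 + P)
x(L) = -4 + 2*L/(L + 2*L*(L + L*(-5 + L))) (x(L) = -4 + (L + L)/(L + (L + L)*(L + L*(-5 + L))) = -4 + (2*L)/(L + (2*L)*(L + L*(-5 + L))) = -4 + (2*L)/(L + 2*L*(L + L*(-5 + L))) = -4 + 2*L/(L + 2*L*(L + L*(-5 + L))))
((0*(-4) - 2) + x(12))² = ((0*(-4) - 2) + 2*(-1 - 4*12² + 16*12)/(1 - 8*12 + 2*12²))² = ((0 - 2) + 2*(-1 - 4*144 + 192)/(1 - 96 + 2*144))² = (-2 + 2*(-1 - 576 + 192)/(1 - 96 + 288))² = (-2 + 2*(-385)/193)² = (-2 + 2*(1/193)*(-385))² = (-2 - 770/193)² = (-1156/193)² = 1336336/37249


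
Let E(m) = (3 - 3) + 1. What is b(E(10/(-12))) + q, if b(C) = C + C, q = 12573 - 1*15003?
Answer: -2428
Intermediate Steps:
q = -2430 (q = 12573 - 15003 = -2430)
E(m) = 1 (E(m) = 0 + 1 = 1)
b(C) = 2*C
b(E(10/(-12))) + q = 2*1 - 2430 = 2 - 2430 = -2428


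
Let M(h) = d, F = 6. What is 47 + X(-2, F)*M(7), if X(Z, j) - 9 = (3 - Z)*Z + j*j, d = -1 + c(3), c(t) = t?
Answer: 117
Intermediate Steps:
d = 2 (d = -1 + 3 = 2)
M(h) = 2
X(Z, j) = 9 + j² + Z*(3 - Z) (X(Z, j) = 9 + ((3 - Z)*Z + j*j) = 9 + (Z*(3 - Z) + j²) = 9 + (j² + Z*(3 - Z)) = 9 + j² + Z*(3 - Z))
47 + X(-2, F)*M(7) = 47 + (9 + 6² - 1*(-2)² + 3*(-2))*2 = 47 + (9 + 36 - 1*4 - 6)*2 = 47 + (9 + 36 - 4 - 6)*2 = 47 + 35*2 = 47 + 70 = 117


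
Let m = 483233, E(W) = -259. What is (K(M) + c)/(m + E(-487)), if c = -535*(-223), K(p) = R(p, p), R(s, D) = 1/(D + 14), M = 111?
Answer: 7456563/30185875 ≈ 0.24702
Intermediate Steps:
R(s, D) = 1/(14 + D)
K(p) = 1/(14 + p)
c = 119305
(K(M) + c)/(m + E(-487)) = (1/(14 + 111) + 119305)/(483233 - 259) = (1/125 + 119305)/482974 = (1/125 + 119305)*(1/482974) = (14913126/125)*(1/482974) = 7456563/30185875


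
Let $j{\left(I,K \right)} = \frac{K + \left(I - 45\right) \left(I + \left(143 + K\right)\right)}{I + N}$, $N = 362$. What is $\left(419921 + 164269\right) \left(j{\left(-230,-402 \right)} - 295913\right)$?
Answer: $- \frac{3790073122695}{22} \approx -1.7228 \cdot 10^{11}$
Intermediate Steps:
$j{\left(I,K \right)} = \frac{K + \left(-45 + I\right) \left(143 + I + K\right)}{362 + I}$ ($j{\left(I,K \right)} = \frac{K + \left(I - 45\right) \left(I + \left(143 + K\right)\right)}{I + 362} = \frac{K + \left(-45 + I\right) \left(143 + I + K\right)}{362 + I}$)
$\left(419921 + 164269\right) \left(j{\left(-230,-402 \right)} - 295913\right) = \left(419921 + 164269\right) \left(\frac{-6435 + \left(-230\right)^{2} - -17688 + 98 \left(-230\right) - -92460}{362 - 230} - 295913\right) = 584190 \left(\frac{-6435 + 52900 + 17688 - 22540 + 92460}{132} - 295913\right) = 584190 \left(\frac{1}{132} \cdot 134073 - 295913\right) = 584190 \left(\frac{44691}{44} - 295913\right) = 584190 \left(- \frac{12975481}{44}\right) = - \frac{3790073122695}{22}$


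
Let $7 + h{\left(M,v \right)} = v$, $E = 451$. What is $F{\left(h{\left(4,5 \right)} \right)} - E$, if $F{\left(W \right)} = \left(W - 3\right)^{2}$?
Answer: $-426$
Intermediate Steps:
$h{\left(M,v \right)} = -7 + v$
$F{\left(W \right)} = \left(-3 + W\right)^{2}$ ($F{\left(W \right)} = \left(W - 3\right)^{2} = \left(-3 + W\right)^{2}$)
$F{\left(h{\left(4,5 \right)} \right)} - E = \left(-3 + \left(-7 + 5\right)\right)^{2} - 451 = \left(-3 - 2\right)^{2} - 451 = \left(-5\right)^{2} - 451 = 25 - 451 = -426$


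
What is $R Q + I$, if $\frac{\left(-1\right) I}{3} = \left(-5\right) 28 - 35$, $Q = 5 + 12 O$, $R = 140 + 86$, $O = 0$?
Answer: $1655$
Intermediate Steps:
$R = 226$
$Q = 5$ ($Q = 5 + 12 \cdot 0 = 5 + 0 = 5$)
$I = 525$ ($I = - 3 \left(\left(-5\right) 28 - 35\right) = - 3 \left(-140 - 35\right) = \left(-3\right) \left(-175\right) = 525$)
$R Q + I = 226 \cdot 5 + 525 = 1130 + 525 = 1655$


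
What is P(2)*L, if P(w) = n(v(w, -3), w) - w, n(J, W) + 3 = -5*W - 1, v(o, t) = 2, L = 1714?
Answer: -27424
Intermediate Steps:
n(J, W) = -4 - 5*W (n(J, W) = -3 + (-5*W - 1) = -3 + (-1 - 5*W) = -4 - 5*W)
P(w) = -4 - 6*w (P(w) = (-4 - 5*w) - w = -4 - 6*w)
P(2)*L = (-4 - 6*2)*1714 = (-4 - 12)*1714 = -16*1714 = -27424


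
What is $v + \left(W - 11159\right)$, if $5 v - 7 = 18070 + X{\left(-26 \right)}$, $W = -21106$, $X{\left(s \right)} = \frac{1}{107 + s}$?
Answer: $- \frac{11603087}{405} \approx -28650.0$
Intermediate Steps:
$v = \frac{1464238}{405}$ ($v = \frac{7}{5} + \frac{18070 + \frac{1}{107 - 26}}{5} = \frac{7}{5} + \frac{18070 + \frac{1}{81}}{5} = \frac{7}{5} + \frac{1}{5} \cdot \frac{1463671}{81} = \frac{7}{5} + \frac{1463671}{405} = \frac{1464238}{405} \approx 3615.4$)
$v + \left(W - 11159\right) = \frac{1464238}{405} - 32265 = - \frac{11603087}{405}$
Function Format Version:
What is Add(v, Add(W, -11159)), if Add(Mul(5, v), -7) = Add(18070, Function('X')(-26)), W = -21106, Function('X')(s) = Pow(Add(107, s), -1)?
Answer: Rational(-11603087, 405) ≈ -28650.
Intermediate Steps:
v = Rational(1464238, 405) (v = Add(Rational(7, 5), Mul(Rational(1, 5), Add(18070, Pow(Add(107, -26), -1)))) = Add(Rational(7, 5), Mul(Rational(1, 5), Add(18070, Pow(81, -1)))) = Add(Rational(7, 5), Mul(Rational(1, 5), Add(18070, Rational(1, 81)))) = Add(Rational(7, 5), Mul(Rational(1, 5), Rational(1463671, 81))) = Add(Rational(7, 5), Rational(1463671, 405)) = Rational(1464238, 405) ≈ 3615.4)
Add(v, Add(W, -11159)) = Add(Rational(1464238, 405), Add(-21106, -11159)) = Add(Rational(1464238, 405), -32265) = Rational(-11603087, 405)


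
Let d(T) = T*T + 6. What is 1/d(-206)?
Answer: 1/42442 ≈ 2.3562e-5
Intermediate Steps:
d(T) = 6 + T**2 (d(T) = T**2 + 6 = 6 + T**2)
1/d(-206) = 1/(6 + (-206)**2) = 1/(6 + 42436) = 1/42442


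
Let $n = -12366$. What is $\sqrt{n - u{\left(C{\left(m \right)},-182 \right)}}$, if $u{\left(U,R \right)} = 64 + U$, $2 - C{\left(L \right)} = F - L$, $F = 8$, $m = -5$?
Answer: $i \sqrt{12419} \approx 111.44 i$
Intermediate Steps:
$C{\left(L \right)} = -6 + L$ ($C{\left(L \right)} = 2 - \left(8 - L\right) = 2 + \left(-8 + L\right) = -6 + L$)
$\sqrt{n - u{\left(C{\left(m \right)},-182 \right)}} = \sqrt{-12366 - \left(64 - 11\right)} = \sqrt{-12366 - 53} = \sqrt{-12419} = i \sqrt{12419}$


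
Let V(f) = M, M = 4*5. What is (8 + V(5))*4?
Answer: 112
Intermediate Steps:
M = 20
V(f) = 20
(8 + V(5))*4 = (8 + 20)*4 = 28*4 = 112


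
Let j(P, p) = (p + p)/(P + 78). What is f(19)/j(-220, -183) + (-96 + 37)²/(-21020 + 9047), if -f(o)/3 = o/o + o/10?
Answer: -26775817/7303530 ≈ -3.6661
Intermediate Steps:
f(o) = -3 - 3*o/10 (f(o) = -3*(o/o + o/10) = -3*(1 + o*(⅒)) = -3*(1 + o/10) = -3 - 3*o/10)
j(P, p) = 2*p/(78 + P) (j(P, p) = (2*p)/(78 + P) = 2*p/(78 + P))
f(19)/j(-220, -183) + (-96 + 37)²/(-21020 + 9047) = (-3 - 3/10*19)/((2*(-183)/(78 - 220))) + (-96 + 37)²/(-21020 + 9047) = (-3 - 57/10)/((2*(-183)/(-142))) + (-59)²/(-11973) = -87/(10*(2*(-183)*(-1/142))) + 3481*(-1/11973) = -87/(10*183/71) - 3481/11973 = -87/10*71/183 - 3481/11973 = -2059/610 - 3481/11973 = -26775817/7303530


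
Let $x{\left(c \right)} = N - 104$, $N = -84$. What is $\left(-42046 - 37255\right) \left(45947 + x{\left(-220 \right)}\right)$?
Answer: $-3628734459$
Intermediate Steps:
$x{\left(c \right)} = -188$ ($x{\left(c \right)} = -84 - 104 = -188$)
$\left(-42046 - 37255\right) \left(45947 + x{\left(-220 \right)}\right) = \left(-42046 - 37255\right) \left(45947 - 188\right) = \left(-79301\right) 45759 = -3628734459$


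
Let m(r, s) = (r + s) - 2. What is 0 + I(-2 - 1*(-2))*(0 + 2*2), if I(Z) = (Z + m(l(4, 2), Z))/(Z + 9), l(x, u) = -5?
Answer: -28/9 ≈ -3.1111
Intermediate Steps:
m(r, s) = -2 + r + s
I(Z) = (-7 + 2*Z)/(9 + Z) (I(Z) = (Z + (-2 - 5 + Z))/(Z + 9) = (Z + (-7 + Z))/(9 + Z) = (-7 + 2*Z)/(9 + Z))
0 + I(-2 - 1*(-2))*(0 + 2*2) = 0 + ((-7 + 2*(-2 - 1*(-2)))/(9 + (-2 - 1*(-2))))*(0 + 2*2) = 0 + ((-7 + 2*(-2 + 2))/(9 + (-2 + 2)))*(0 + 4) = 0 + ((-7 + 2*0)/(9 + 0))*4 = 0 + ((-7 + 0)/9)*4 = 0 + ((⅑)*(-7))*4 = 0 - 7/9*4 = 0 - 28/9 = -28/9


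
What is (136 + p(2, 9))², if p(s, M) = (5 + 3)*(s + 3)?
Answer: 30976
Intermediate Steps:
p(s, M) = 24 + 8*s (p(s, M) = 8*(3 + s) = 24 + 8*s)
(136 + p(2, 9))² = (136 + (24 + 8*2))² = (136 + (24 + 16))² = (136 + 40)² = 176² = 30976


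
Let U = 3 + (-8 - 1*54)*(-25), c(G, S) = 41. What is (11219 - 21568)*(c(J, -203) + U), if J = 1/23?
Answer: -16496306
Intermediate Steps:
J = 1/23 ≈ 0.043478
U = 1553 (U = 3 + (-8 - 54)*(-25) = 3 - 62*(-25) = 3 + 1550 = 1553)
(11219 - 21568)*(c(J, -203) + U) = (11219 - 21568)*(41 + 1553) = -10349*1594 = -16496306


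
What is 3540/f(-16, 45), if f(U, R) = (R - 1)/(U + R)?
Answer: 25665/11 ≈ 2333.2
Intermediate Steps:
f(U, R) = (-1 + R)/(R + U)
3540/f(-16, 45) = 3540/(((-1 + 45)/(45 - 16))) = 3540/((44/29)) = 3540/(((1/29)*44)) = 3540/(44/29) = 3540*(29/44) = 25665/11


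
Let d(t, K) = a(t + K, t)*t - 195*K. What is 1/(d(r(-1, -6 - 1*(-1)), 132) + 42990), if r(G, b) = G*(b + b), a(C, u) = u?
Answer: 1/17350 ≈ 5.7637e-5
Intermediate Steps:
r(G, b) = 2*G*b (r(G, b) = G*(2*b) = 2*G*b)
d(t, K) = t**2 - 195*K (d(t, K) = t*t - 195*K = t**2 - 195*K)
1/(d(r(-1, -6 - 1*(-1)), 132) + 42990) = 1/(((2*(-1)*(-6 - 1*(-1)))**2 - 195*132) + 42990) = 1/(((2*(-1)*(-6 + 1))**2 - 25740) + 42990) = 1/(((2*(-1)*(-5))**2 - 25740) + 42990) = 1/((10**2 - 25740) + 42990) = 1/((100 - 25740) + 42990) = 1/(-25640 + 42990) = 1/17350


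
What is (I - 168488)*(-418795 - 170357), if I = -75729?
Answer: 143880933984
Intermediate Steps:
(I - 168488)*(-418795 - 170357) = (-75729 - 168488)*(-418795 - 170357) = -244217*(-589152) = 143880933984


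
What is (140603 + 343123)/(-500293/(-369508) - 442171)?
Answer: -59580208936/54461740525 ≈ -1.0940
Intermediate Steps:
(140603 + 343123)/(-500293/(-369508) - 442171) = 483726/(-500293*(-1/369508) - 442171) = 483726/(500293/369508 - 442171) = 483726/(-163385221575/369508) = 483726*(-369508/163385221575) = -59580208936/54461740525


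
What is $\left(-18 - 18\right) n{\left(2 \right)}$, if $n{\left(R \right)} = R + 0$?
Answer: $-72$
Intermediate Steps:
$n{\left(R \right)} = R$
$\left(-18 - 18\right) n{\left(2 \right)} = \left(-18 - 18\right) 2 = \left(-36\right) 2 = -72$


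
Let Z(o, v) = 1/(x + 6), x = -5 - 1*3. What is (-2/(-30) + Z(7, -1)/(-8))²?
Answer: 961/57600 ≈ 0.016684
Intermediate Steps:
x = -8 (x = -5 - 3 = -8)
Z(o, v) = -½ (Z(o, v) = 1/(-8 + 6) = 1/(-2) = -½)
(-2/(-30) + Z(7, -1)/(-8))² = (-2/(-30) - ½/(-8))² = (-2*(-1/30) - ½*(-⅛))² = (1/15 + 1/16)² = (31/240)² = 961/57600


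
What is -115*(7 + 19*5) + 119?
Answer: -11611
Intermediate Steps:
-115*(7 + 19*5) + 119 = -115*(7 + 95) + 119 = -115*102 + 119 = -11730 + 119 = -11611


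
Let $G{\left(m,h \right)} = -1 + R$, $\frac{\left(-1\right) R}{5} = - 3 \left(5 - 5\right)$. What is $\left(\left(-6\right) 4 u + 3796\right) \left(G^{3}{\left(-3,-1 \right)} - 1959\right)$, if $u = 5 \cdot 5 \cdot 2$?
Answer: $-5088160$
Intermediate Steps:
$R = 0$ ($R = - 5 \left(- 3 \left(5 - 5\right)\right) = - 5 \left(\left(-3\right) 0\right) = \left(-5\right) 0 = 0$)
$u = 50$ ($u = 25 \cdot 2 = 50$)
$G{\left(m,h \right)} = -1$ ($G{\left(m,h \right)} = -1 + 0 = -1$)
$\left(\left(-6\right) 4 u + 3796\right) \left(G^{3}{\left(-3,-1 \right)} - 1959\right) = \left(\left(-6\right) 4 \cdot 50 + 3796\right) \left(\left(-1\right)^{3} - 1959\right) = \left(\left(-24\right) 50 + 3796\right) \left(-1 - 1959\right) = \left(-1200 + 3796\right) \left(-1960\right) = 2596 \left(-1960\right) = -5088160$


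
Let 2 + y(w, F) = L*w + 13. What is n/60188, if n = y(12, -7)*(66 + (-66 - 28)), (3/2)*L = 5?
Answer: -357/15047 ≈ -0.023726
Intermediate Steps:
L = 10/3 (L = (2/3)*5 = 10/3 ≈ 3.3333)
y(w, F) = 11 + 10*w/3 (y(w, F) = -2 + (10*w/3 + 13) = -2 + (13 + 10*w/3) = 11 + 10*w/3)
n = -1428 (n = (11 + (10/3)*12)*(66 + (-66 - 28)) = (11 + 40)*(66 - 94) = 51*(-28) = -1428)
n/60188 = -1428/60188 = -1428*1/60188 = -357/15047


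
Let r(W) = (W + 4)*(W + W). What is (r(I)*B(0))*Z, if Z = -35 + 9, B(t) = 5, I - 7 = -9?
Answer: 1040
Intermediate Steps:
I = -2 (I = 7 - 9 = -2)
Z = -26
r(W) = 2*W*(4 + W) (r(W) = (4 + W)*(2*W) = 2*W*(4 + W))
(r(I)*B(0))*Z = ((2*(-2)*(4 - 2))*5)*(-26) = ((2*(-2)*2)*5)*(-26) = -8*5*(-26) = -40*(-26) = 1040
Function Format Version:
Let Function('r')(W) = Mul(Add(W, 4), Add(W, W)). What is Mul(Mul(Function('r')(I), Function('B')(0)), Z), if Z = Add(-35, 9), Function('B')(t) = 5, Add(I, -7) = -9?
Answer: 1040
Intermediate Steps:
I = -2 (I = Add(7, -9) = -2)
Z = -26
Function('r')(W) = Mul(2, W, Add(4, W)) (Function('r')(W) = Mul(Add(4, W), Mul(2, W)) = Mul(2, W, Add(4, W)))
Mul(Mul(Function('r')(I), Function('B')(0)), Z) = Mul(Mul(Mul(2, -2, Add(4, -2)), 5), -26) = Mul(Mul(Mul(2, -2, 2), 5), -26) = Mul(Mul(-8, 5), -26) = Mul(-40, -26) = 1040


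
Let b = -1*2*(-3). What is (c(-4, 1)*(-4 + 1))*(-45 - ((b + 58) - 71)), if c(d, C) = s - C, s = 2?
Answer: 114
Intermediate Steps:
c(d, C) = 2 - C
b = 6 (b = -2*(-3) = 6)
(c(-4, 1)*(-4 + 1))*(-45 - ((b + 58) - 71)) = ((2 - 1*1)*(-4 + 1))*(-45 - ((6 + 58) - 71)) = ((2 - 1)*(-3))*(-45 - (64 - 71)) = (1*(-3))*(-45 - 1*(-7)) = -3*(-45 + 7) = -3*(-38) = 114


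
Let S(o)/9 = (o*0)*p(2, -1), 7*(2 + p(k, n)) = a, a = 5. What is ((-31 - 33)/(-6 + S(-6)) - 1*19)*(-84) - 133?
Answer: 567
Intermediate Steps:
p(k, n) = -9/7 (p(k, n) = -2 + (⅐)*5 = -2 + 5/7 = -9/7)
S(o) = 0 (S(o) = 9*((o*0)*(-9/7)) = 9*(0*(-9/7)) = 9*0 = 0)
((-31 - 33)/(-6 + S(-6)) - 1*19)*(-84) - 133 = ((-31 - 33)/(-6 + 0) - 1*19)*(-84) - 133 = (-64/(-6) - 19)*(-84) - 133 = (-64*(-⅙) - 19)*(-84) - 133 = (32/3 - 19)*(-84) - 133 = -25/3*(-84) - 133 = 700 - 133 = 567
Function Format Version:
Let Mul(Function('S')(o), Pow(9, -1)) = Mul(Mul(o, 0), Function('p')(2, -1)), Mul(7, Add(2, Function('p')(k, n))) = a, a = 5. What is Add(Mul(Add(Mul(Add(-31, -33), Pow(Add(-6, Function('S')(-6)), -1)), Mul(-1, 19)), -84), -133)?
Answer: 567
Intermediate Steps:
Function('p')(k, n) = Rational(-9, 7) (Function('p')(k, n) = Add(-2, Mul(Rational(1, 7), 5)) = Add(-2, Rational(5, 7)) = Rational(-9, 7))
Function('S')(o) = 0 (Function('S')(o) = Mul(9, Mul(Mul(o, 0), Rational(-9, 7))) = Mul(9, Mul(0, Rational(-9, 7))) = Mul(9, 0) = 0)
Add(Mul(Add(Mul(Add(-31, -33), Pow(Add(-6, Function('S')(-6)), -1)), Mul(-1, 19)), -84), -133) = Add(Mul(Add(Mul(Add(-31, -33), Pow(Add(-6, 0), -1)), Mul(-1, 19)), -84), -133) = Add(Mul(Add(Mul(-64, Pow(-6, -1)), -19), -84), -133) = Add(Mul(Add(Mul(-64, Rational(-1, 6)), -19), -84), -133) = Add(Mul(Add(Rational(32, 3), -19), -84), -133) = Add(Mul(Rational(-25, 3), -84), -133) = Add(700, -133) = 567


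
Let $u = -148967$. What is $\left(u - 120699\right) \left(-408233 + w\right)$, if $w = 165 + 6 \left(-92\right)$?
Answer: $110190920920$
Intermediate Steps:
$w = -387$ ($w = 165 - 552 = -387$)
$\left(u - 120699\right) \left(-408233 + w\right) = \left(-148967 - 120699\right) \left(-408233 - 387\right) = \left(-148967 - 120699\right) \left(-408620\right) = \left(-269666\right) \left(-408620\right) = 110190920920$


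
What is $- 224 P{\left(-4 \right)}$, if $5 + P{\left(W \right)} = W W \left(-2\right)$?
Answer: $8288$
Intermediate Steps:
$P{\left(W \right)} = -5 - 2 W^{2}$ ($P{\left(W \right)} = -5 + W W \left(-2\right) = -5 + W^{2} \left(-2\right) = -5 - 2 W^{2}$)
$- 224 P{\left(-4 \right)} = - 224 \left(-5 - 2 \left(-4\right)^{2}\right) = - 224 \left(-5 - 32\right) = \left(-224\right) \left(-37\right) = 8288$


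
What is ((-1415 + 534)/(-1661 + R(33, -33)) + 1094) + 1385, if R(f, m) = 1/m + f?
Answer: 133213348/53725 ≈ 2479.5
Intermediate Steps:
R(f, m) = f + 1/m
((-1415 + 534)/(-1661 + R(33, -33)) + 1094) + 1385 = ((-1415 + 534)/(-1661 + (33 + 1/(-33))) + 1094) + 1385 = (-881/(-1661 + (33 - 1/33)) + 1094) + 1385 = (-881/(-1661 + 1088/33) + 1094) + 1385 = (-881/(-53725/33) + 1094) + 1385 = (-881*(-33/53725) + 1094) + 1385 = (29073/53725 + 1094) + 1385 = 58804223/53725 + 1385 = 133213348/53725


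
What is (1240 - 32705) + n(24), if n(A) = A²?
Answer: -30889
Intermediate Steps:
(1240 - 32705) + n(24) = (1240 - 32705) + 24² = -31465 + 576 = -30889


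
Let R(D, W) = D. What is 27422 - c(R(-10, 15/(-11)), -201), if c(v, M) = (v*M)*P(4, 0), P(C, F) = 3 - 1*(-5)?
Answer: 11342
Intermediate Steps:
P(C, F) = 8 (P(C, F) = 3 + 5 = 8)
c(v, M) = 8*M*v (c(v, M) = (v*M)*8 = (M*v)*8 = 8*M*v)
27422 - c(R(-10, 15/(-11)), -201) = 27422 - 8*(-201)*(-10) = 27422 - 1*16080 = 27422 - 16080 = 11342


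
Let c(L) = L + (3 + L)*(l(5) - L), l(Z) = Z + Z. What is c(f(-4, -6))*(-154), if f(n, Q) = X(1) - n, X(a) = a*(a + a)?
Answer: -6468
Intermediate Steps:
l(Z) = 2*Z
X(a) = 2*a² (X(a) = a*(2*a) = 2*a²)
f(n, Q) = 2 - n (f(n, Q) = 2*1² - n = 2*1 - n = 2 - n)
c(L) = L + (3 + L)*(10 - L) (c(L) = L + (3 + L)*(2*5 - L) = L + (3 + L)*(10 - L))
c(f(-4, -6))*(-154) = (30 - (2 - 1*(-4))² + 8*(2 - 1*(-4)))*(-154) = (30 - (2 + 4)² + 8*(2 + 4))*(-154) = (30 - 1*6² + 8*6)*(-154) = (30 - 1*36 + 48)*(-154) = (30 - 36 + 48)*(-154) = 42*(-154) = -6468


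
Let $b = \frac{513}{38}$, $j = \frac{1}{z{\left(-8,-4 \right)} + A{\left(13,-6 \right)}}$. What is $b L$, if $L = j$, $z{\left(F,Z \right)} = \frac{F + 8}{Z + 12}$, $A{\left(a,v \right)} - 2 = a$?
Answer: $\frac{9}{10} \approx 0.9$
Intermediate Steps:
$A{\left(a,v \right)} = 2 + a$
$z{\left(F,Z \right)} = \frac{8 + F}{12 + Z}$
$j = \frac{1}{15}$ ($j = \frac{1}{\frac{8 - 8}{12 - 4} + \left(2 + 13\right)} = \frac{1}{\frac{1}{8} \cdot 0 + 15} = \frac{1}{0 + 15} = \frac{1}{15} \approx 0.066667$)
$L = \frac{1}{15} \approx 0.066667$
$b = \frac{27}{2}$ ($b = 513 \cdot \frac{1}{38} = \frac{27}{2} \approx 13.5$)
$b L = \frac{27}{2} \cdot \frac{1}{15} = \frac{9}{10}$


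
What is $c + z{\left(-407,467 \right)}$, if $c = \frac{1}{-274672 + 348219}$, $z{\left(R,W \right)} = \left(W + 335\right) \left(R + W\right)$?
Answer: $\frac{3539081641}{73547} \approx 48120.0$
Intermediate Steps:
$z{\left(R,W \right)} = \left(335 + W\right) \left(R + W\right)$
$c = \frac{1}{73547} \approx 1.3597 \cdot 10^{-5}$
$c + z{\left(-407,467 \right)} = \frac{1}{73547} + \left(467^{2} + 335 \left(-407\right) + 335 \cdot 467 - 190069\right) = \frac{1}{73547} + \left(218089 - 136345 + 156445 - 190069\right) = \frac{1}{73547} + 48120 = \frac{3539081641}{73547}$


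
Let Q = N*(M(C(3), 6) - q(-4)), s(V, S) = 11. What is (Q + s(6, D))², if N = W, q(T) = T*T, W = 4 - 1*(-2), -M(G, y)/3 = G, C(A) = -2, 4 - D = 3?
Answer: 2401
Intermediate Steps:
D = 1 (D = 4 - 1*3 = 4 - 3 = 1)
M(G, y) = -3*G
W = 6 (W = 4 + 2 = 6)
q(T) = T²
N = 6
Q = -60 (Q = 6*(-3*(-2) - 1*(-4)²) = 6*(6 - 1*16) = 6*(6 - 16) = 6*(-10) = -60)
(Q + s(6, D))² = (-60 + 11)² = (-49)² = 2401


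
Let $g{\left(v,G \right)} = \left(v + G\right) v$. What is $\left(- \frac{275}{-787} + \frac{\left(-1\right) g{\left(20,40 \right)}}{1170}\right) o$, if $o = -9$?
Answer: $\frac{62265}{10231} \approx 6.0859$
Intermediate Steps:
$g{\left(v,G \right)} = v \left(G + v\right)$ ($g{\left(v,G \right)} = \left(G + v\right) v = v \left(G + v\right)$)
$\left(- \frac{275}{-787} + \frac{\left(-1\right) g{\left(20,40 \right)}}{1170}\right) o = \left(- \frac{275}{-787} + \frac{\left(-1\right) 20 \left(40 + 20\right)}{1170}\right) \left(-9\right) = \left(\left(-275\right) \left(- \frac{1}{787}\right) + - 20 \cdot 60 \cdot \frac{1}{1170}\right) \left(-9\right) = \left(\frac{275}{787} + \left(-1\right) 1200 \cdot \frac{1}{1170}\right) \left(-9\right) = \left(\frac{275}{787} - \frac{40}{39}\right) \left(-9\right) = \left(- \frac{20755}{30693}\right) \left(-9\right) = \frac{62265}{10231}$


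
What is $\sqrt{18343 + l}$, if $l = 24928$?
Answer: $\sqrt{43271} \approx 208.02$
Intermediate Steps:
$\sqrt{18343 + l} = \sqrt{18343 + 24928} = \sqrt{43271}$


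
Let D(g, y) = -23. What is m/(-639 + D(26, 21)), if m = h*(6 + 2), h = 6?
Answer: -24/331 ≈ -0.072508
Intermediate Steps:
m = 48 (m = 6*(6 + 2) = 6*8 = 48)
m/(-639 + D(26, 21)) = 48/(-639 - 23) = 48/(-662) = -1/662*48 = -24/331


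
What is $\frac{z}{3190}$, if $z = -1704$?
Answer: $- \frac{852}{1595} \approx -0.53417$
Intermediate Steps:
$\frac{z}{3190} = - \frac{1704}{3190} = \left(-1704\right) \frac{1}{3190} = - \frac{852}{1595}$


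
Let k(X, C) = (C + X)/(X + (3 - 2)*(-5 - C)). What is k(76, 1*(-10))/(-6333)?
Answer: -22/170991 ≈ -0.00012866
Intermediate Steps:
k(X, C) = (C + X)/(-5 + X - C) (k(X, C) = (C + X)/(X + 1*(-5 - C)) = (C + X)/(X + (-5 - C)) = (C + X)/(-5 + X - C))
k(76, 1*(-10))/(-6333) = ((-(-10) - 1*76)/(5 + 1*(-10) - 1*76))/(-6333) = ((-1*(-10) - 76)/(5 - 10 - 76))*(-1/6333) = ((10 - 76)/(-81))*(-1/6333) = -1/81*(-66)*(-1/6333) = (22/27)*(-1/6333) = -22/170991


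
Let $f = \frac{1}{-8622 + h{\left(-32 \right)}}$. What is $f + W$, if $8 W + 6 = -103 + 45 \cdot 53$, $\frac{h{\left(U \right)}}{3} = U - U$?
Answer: $\frac{1226479}{4311} \approx 284.5$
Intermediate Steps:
$h{\left(U \right)} = 0$ ($h{\left(U \right)} = 3 \left(U - U\right) = 3 \cdot 0 = 0$)
$f = - \frac{1}{8622}$ ($f = \frac{1}{-8622 + 0} = \frac{1}{-8622} = - \frac{1}{8622} \approx -0.00011598$)
$W = \frac{569}{2}$ ($W = - \frac{3}{4} + \frac{-103 + 45 \cdot 53}{8} = - \frac{3}{4} + \frac{-103 + 2385}{8} = - \frac{3}{4} + \frac{1}{8} \cdot 2282 = - \frac{3}{4} + \frac{1141}{4} = \frac{569}{2} \approx 284.5$)
$f + W = - \frac{1}{8622} + \frac{569}{2} = \frac{1226479}{4311}$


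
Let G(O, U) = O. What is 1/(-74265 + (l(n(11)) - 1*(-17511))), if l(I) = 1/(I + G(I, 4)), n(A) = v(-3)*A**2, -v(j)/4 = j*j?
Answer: -8712/494440849 ≈ -1.7620e-5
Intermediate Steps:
v(j) = -4*j**2 (v(j) = -4*j*j = -4*j**2)
n(A) = -36*A**2 (n(A) = (-4*(-3)**2)*A**2 = (-4*9)*A**2 = -36*A**2)
l(I) = 1/(2*I) (l(I) = 1/(I + I) = 1/(2*I))
1/(-74265 + (l(n(11)) - 1*(-17511))) = 1/(-74265 + (1/(2*((-36*11**2))) - 1*(-17511))) = 1/(-74265 + (1/(2*((-36*121))) + 17511)) = 1/(-74265 + ((1/2)/(-4356) + 17511)) = 1/(-74265 + ((1/2)*(-1/4356) + 17511)) = 1/(-74265 + (-1/8712 + 17511)) = 1/(-74265 + 152555831/8712) = 1/(-494440849/8712) = -8712/494440849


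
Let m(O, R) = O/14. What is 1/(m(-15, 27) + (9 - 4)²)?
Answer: 14/335 ≈ 0.041791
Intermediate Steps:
m(O, R) = O/14 (m(O, R) = O*(1/14) = O/14)
1/(m(-15, 27) + (9 - 4)²) = 1/((1/14)*(-15) + (9 - 4)²) = 1/(-15/14 + 5²) = 1/(-15/14 + 25) = 1/(335/14) = 14/335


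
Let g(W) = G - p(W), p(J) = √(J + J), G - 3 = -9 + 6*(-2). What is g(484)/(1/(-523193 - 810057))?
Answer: 23998500 + 29331500*√2 ≈ 6.5479e+7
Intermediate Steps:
G = -18 (G = 3 + (-9 + 6*(-2)) = 3 + (-9 - 12) = 3 - 21 = -18)
p(J) = √2*√J (p(J) = √(2*J) = √2*√J)
g(W) = -18 - √2*√W
g(484)/(1/(-523193 - 810057)) = (-18 - √2*√484)/(1/(-523193 - 810057)) = (-18 - 1*√2*22)/(1/(-1333250)) = (-18 - 22*√2)/(-1/1333250) = (-18 - 22*√2)*(-1333250) = 23998500 + 29331500*√2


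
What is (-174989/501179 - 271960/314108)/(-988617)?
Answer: 15938840471/12969364345473487 ≈ 1.2290e-6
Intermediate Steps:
(-174989/501179 - 271960/314108)/(-988617) = (-174989*1/501179 - 271960*1/314108)*(-1/988617) = (-174989/501179 - 67990/78527)*(-1/988617) = -47816521413/39356083333*(-1/988617) = 15938840471/12969364345473487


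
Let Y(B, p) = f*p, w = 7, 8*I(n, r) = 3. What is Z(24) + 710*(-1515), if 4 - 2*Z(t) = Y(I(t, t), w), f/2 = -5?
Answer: -1075613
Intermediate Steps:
f = -10 (f = 2*(-5) = -10)
I(n, r) = 3/8 (I(n, r) = (1/8)*3 = 3/8)
Y(B, p) = -10*p
Z(t) = 37 (Z(t) = 2 - (-5)*7 = 2 - 1/2*(-70) = 2 + 35 = 37)
Z(24) + 710*(-1515) = 37 + 710*(-1515) = 37 - 1075650 = -1075613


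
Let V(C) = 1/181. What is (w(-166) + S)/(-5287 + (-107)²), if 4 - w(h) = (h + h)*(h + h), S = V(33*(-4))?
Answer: -19949819/1115322 ≈ -17.887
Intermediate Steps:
V(C) = 1/181
S = 1/181 ≈ 0.0055249
w(h) = 4 - 4*h² (w(h) = 4 - (h + h)*(h + h) = 4 - 2*h*2*h = 4 - 4*h²)
(w(-166) + S)/(-5287 + (-107)²) = ((4 - 4*(-166)²) + 1/181)/(-5287 + (-107)²) = ((4 - 4*27556) + 1/181)/(-5287 + 11449) = ((4 - 110224) + 1/181)/6162 = (-110220 + 1/181)*(1/6162) = -19949819/181*1/6162 = -19949819/1115322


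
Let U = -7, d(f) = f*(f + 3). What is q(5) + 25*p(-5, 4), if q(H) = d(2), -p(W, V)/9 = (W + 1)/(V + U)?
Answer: -290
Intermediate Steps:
d(f) = f*(3 + f)
p(W, V) = -9*(1 + W)/(-7 + V) (p(W, V) = -9*(W + 1)/(V - 7) = -9*(1 + W)/(-7 + V))
q(H) = 10 (q(H) = 2*(3 + 2) = 2*5 = 10)
q(5) + 25*p(-5, 4) = 10 + 25*(9*(-1 - 1*(-5))/(-7 + 4)) = 10 + 25*(9*(-1 + 5)/(-3)) = 10 + 25*(9*(-⅓)*4) = 10 + 25*(-12) = 10 - 300 = -290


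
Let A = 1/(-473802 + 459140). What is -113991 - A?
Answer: -1671336041/14662 ≈ -1.1399e+5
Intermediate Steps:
A = -1/14662 (A = 1/(-14662) = -1/14662 ≈ -6.8204e-5)
-113991 - A = -113991 - 1*(-1/14662) = -113991 + 1/14662 = -1671336041/14662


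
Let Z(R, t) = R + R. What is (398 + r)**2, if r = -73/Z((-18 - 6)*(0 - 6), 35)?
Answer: 13121931601/82944 ≈ 1.5820e+5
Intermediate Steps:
Z(R, t) = 2*R
r = -73/288 (r = -73*1/(2*(0 - 6)*(-18 - 6)) = -73/(2*(-24*(-6))) = -73/(2*144) = -73/288 ≈ -0.25347)
(398 + r)**2 = (398 - 73/288)**2 = (114551/288)**2 = 13121931601/82944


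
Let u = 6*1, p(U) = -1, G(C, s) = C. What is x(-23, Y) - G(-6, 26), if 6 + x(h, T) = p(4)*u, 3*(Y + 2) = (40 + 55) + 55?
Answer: -6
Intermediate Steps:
Y = 48 (Y = -2 + ((40 + 55) + 55)/3 = -2 + (95 + 55)/3 = -2 + (⅓)*150 = -2 + 50 = 48)
u = 6
x(h, T) = -12 (x(h, T) = -6 - 1*6 = -6 - 6 = -12)
x(-23, Y) - G(-6, 26) = -12 - 1*(-6) = -12 + 6 = -6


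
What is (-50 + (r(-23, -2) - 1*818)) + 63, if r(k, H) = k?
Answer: -828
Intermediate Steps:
(-50 + (r(-23, -2) - 1*818)) + 63 = (-50 + (-23 - 1*818)) + 63 = (-50 + (-23 - 818)) + 63 = (-50 - 841) + 63 = -891 + 63 = -828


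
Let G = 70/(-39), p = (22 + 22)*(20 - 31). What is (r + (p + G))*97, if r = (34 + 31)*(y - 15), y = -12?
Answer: -8476927/39 ≈ -2.1736e+5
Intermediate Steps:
p = -484 (p = 44*(-11) = -484)
G = -70/39 (G = 70*(-1/39) = -70/39 ≈ -1.7949)
r = -1755 (r = (34 + 31)*(-12 - 15) = 65*(-27) = -1755)
(r + (p + G))*97 = (-1755 + (-484 - 70/39))*97 = (-1755 - 18946/39)*97 = -87391/39*97 = -8476927/39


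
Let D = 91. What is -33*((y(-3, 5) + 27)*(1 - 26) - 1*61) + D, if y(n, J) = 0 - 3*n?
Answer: 31804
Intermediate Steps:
y(n, J) = -3*n
-33*((y(-3, 5) + 27)*(1 - 26) - 1*61) + D = -33*((-3*(-3) + 27)*(1 - 26) - 1*61) + 91 = -33*((9 + 27)*(-25) - 61) + 91 = -33*(36*(-25) - 61) + 91 = -33*(-900 - 61) + 91 = -33*(-961) + 91 = 31713 + 91 = 31804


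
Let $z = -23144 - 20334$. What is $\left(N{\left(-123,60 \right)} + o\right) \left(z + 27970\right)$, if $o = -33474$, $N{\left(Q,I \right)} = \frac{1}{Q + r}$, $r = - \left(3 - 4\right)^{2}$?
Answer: $\frac{16092562429}{31} \approx 5.1911 \cdot 10^{8}$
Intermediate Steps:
$r = -1$ ($r = - \left(-1\right)^{2} = \left(-1\right) 1 = -1$)
$N{\left(Q,I \right)} = \frac{1}{-1 + Q}$ ($N{\left(Q,I \right)} = \frac{1}{Q - 1} = \frac{1}{-1 + Q}$)
$z = -43478$ ($z = -23144 - 20334 = -43478$)
$\left(N{\left(-123,60 \right)} + o\right) \left(z + 27970\right) = \left(\frac{1}{-1 - 123} - 33474\right) \left(-43478 + 27970\right) = \left(\frac{1}{-124} - 33474\right) \left(-15508\right) = \left(- \frac{1}{124} - 33474\right) \left(-15508\right) = \left(- \frac{4150777}{124}\right) \left(-15508\right) = \frac{16092562429}{31}$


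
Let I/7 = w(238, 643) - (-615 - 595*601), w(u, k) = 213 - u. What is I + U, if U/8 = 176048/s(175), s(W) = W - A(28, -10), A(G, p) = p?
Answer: 465257959/185 ≈ 2.5149e+6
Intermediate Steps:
s(W) = 10 + W (s(W) = W - 1*(-10) = W + 10 = 10 + W)
U = 1408384/185 (U = 8*(176048/(10 + 175)) = 8*(176048/185) = 1408384/185 ≈ 7612.9)
I = 2507295 (I = 7*((213 - 1*238) - (-615 - 595*601)) = 7*((213 - 238) - (-615 - 357595)) = 7*(-25 - 1*(-358210)) = 7*(-25 + 358210) = 7*358185 = 2507295)
I + U = 2507295 + 1408384/185 = 465257959/185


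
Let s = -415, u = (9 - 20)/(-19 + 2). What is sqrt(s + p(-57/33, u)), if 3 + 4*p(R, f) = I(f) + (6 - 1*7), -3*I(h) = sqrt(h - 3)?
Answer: sqrt(-4328064 - 102*I*sqrt(170))/102 ≈ 0.0031336 - 20.396*I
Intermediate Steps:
u = 11/17 (u = -11/(-17) = -11*(-1/17) = 11/17 ≈ 0.64706)
I(h) = -sqrt(-3 + h)/3 (I(h) = -sqrt(h - 3)/3 = -sqrt(-3 + h)/3)
p(R, f) = -1 - sqrt(-3 + f)/12 (p(R, f) = -3/4 + (-sqrt(-3 + f)/3 + (6 - 1*7))/4 = -3/4 + (-sqrt(-3 + f)/3 + (6 - 7))/4 = -3/4 + (-sqrt(-3 + f)/3 - 1)/4 = -3/4 + (-1 - sqrt(-3 + f)/3)/4 = -3/4 + (-1/4 - sqrt(-3 + f)/12) = -1 - sqrt(-3 + f)/12)
sqrt(s + p(-57/33, u)) = sqrt(-415 + (-1 - sqrt(-3 + 11/17)/12)) = sqrt(-415 + (-1 - I*sqrt(170)/102)) = sqrt(-416 - I*sqrt(170)/102)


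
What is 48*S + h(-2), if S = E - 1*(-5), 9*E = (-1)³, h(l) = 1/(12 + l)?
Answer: 7043/30 ≈ 234.77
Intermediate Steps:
E = -⅑ (E = (⅑)*(-1)³ = (⅑)*(-1) = -⅑ ≈ -0.11111)
S = 44/9 (S = -⅑ - 1*(-5) = -⅑ + 5 = 44/9 ≈ 4.8889)
48*S + h(-2) = 48*(44/9) + 1/(12 - 2) = 704/3 + 1/10 = 704/3 + ⅒ = 7043/30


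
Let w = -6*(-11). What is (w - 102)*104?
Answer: -3744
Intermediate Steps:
w = 66
(w - 102)*104 = (66 - 102)*104 = -36*104 = -3744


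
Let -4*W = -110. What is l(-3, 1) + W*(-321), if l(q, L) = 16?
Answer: -17623/2 ≈ -8811.5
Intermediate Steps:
W = 55/2 (W = -1/4*(-110) = 55/2 ≈ 27.500)
l(-3, 1) + W*(-321) = 16 + (55/2)*(-321) = 16 - 17655/2 = -17623/2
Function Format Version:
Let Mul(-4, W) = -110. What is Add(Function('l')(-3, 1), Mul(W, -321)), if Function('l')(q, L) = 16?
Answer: Rational(-17623, 2) ≈ -8811.5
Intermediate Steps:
W = Rational(55, 2) (W = Mul(Rational(-1, 4), -110) = Rational(55, 2) ≈ 27.500)
Add(Function('l')(-3, 1), Mul(W, -321)) = Add(16, Mul(Rational(55, 2), -321)) = Add(16, Rational(-17655, 2)) = Rational(-17623, 2)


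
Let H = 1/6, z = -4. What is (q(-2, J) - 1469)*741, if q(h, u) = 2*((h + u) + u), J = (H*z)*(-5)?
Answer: -1081613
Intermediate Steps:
H = 1/6 ≈ 0.16667
J = 10/3 (J = ((1/6)*(-4))*(-5) = -2/3*(-5) = 10/3 ≈ 3.3333)
q(h, u) = 2*h + 4*u (q(h, u) = 2*(h + 2*u) = 2*h + 4*u)
(q(-2, J) - 1469)*741 = ((2*(-2) + 4*(10/3)) - 1469)*741 = ((-4 + 40/3) - 1469)*741 = (28/3 - 1469)*741 = -4379/3*741 = -1081613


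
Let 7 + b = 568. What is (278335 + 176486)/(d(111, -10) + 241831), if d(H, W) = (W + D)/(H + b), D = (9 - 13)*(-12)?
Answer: 152819856/81255235 ≈ 1.8807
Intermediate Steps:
b = 561 (b = -7 + 568 = 561)
D = 48 (D = -4*(-12) = 48)
d(H, W) = (48 + W)/(561 + H) (d(H, W) = (W + 48)/(H + 561) = (48 + W)/(561 + H))
(278335 + 176486)/(d(111, -10) + 241831) = (278335 + 176486)/((48 - 10)/(561 + 111) + 241831) = 454821/(38/672 + 241831) = 454821/((1/672)*38 + 241831) = 454821/(19/336 + 241831) = 454821/(81255235/336) = 454821*(336/81255235) = 152819856/81255235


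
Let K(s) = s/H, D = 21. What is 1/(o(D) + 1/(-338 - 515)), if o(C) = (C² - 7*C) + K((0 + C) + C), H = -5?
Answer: 4265/1218079 ≈ 0.0035014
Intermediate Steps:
K(s) = -s/5 (K(s) = s/(-5) = s*(-⅕) = -s/5)
o(C) = C² - 37*C/5 (o(C) = (C² - 7*C) - ((0 + C) + C)/5 = (C² - 7*C) - (C + C)/5 = (C² - 7*C) - 2*C/5 = C² - 37*C/5)
1/(o(D) + 1/(-338 - 515)) = 1/((⅕)*21*(-37 + 5*21) + 1/(-338 - 515)) = 1/((⅕)*21*(-37 + 105) + 1/(-853)) = 1/((⅕)*21*68 - 1/853) = 1/(1428/5 - 1/853) = 1/(1218079/4265) = 4265/1218079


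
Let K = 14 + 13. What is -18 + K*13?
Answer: 333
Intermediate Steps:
K = 27
-18 + K*13 = -18 + 27*13 = -18 + 351 = 333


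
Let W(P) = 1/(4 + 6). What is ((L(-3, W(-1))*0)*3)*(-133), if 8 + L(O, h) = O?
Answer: 0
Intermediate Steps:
W(P) = ⅒ (W(P) = 1/10 = ⅒)
L(O, h) = -8 + O
((L(-3, W(-1))*0)*3)*(-133) = (((-8 - 3)*0)*3)*(-133) = (-11*0*3)*(-133) = (0*3)*(-133) = 0*(-133) = 0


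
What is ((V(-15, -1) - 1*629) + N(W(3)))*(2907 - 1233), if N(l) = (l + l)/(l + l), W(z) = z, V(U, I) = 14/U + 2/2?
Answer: -5255802/5 ≈ -1.0512e+6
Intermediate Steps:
V(U, I) = 1 + 14/U (V(U, I) = 14/U + 2*(1/2) = 14/U + 1 = 1 + 14/U)
N(l) = 1 (N(l) = (2*l)/((2*l)) = (2*l)*(1/(2*l)) = 1)
((V(-15, -1) - 1*629) + N(W(3)))*(2907 - 1233) = (((14 - 15)/(-15) - 1*629) + 1)*(2907 - 1233) = ((-1/15*(-1) - 629) + 1)*1674 = ((1/15 - 629) + 1)*1674 = (-9434/15 + 1)*1674 = -9419/15*1674 = -5255802/5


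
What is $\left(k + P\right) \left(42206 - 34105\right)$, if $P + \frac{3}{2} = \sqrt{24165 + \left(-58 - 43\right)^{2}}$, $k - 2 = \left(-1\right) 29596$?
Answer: $- \frac{479506291}{2} + 8101 \sqrt{34366} \approx -2.3825 \cdot 10^{8}$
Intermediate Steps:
$k = -29594$ ($k = 2 - 29596 = -29594$)
$P = - \frac{3}{2} + \sqrt{34366}$ ($P = - \frac{3}{2} + \sqrt{24165 + \left(-58 - 43\right)^{2}} = - \frac{3}{2} + \sqrt{24165 + \left(-101\right)^{2}} = - \frac{3}{2} + \sqrt{24165 + 10201} = - \frac{3}{2} + \sqrt{34366} \approx 183.88$)
$\left(k + P\right) \left(42206 - 34105\right) = \left(-29594 - \left(\frac{3}{2} - \sqrt{34366}\right)\right) \left(42206 - 34105\right) = \left(- \frac{59191}{2} + \sqrt{34366}\right) 8101 = - \frac{479506291}{2} + 8101 \sqrt{34366}$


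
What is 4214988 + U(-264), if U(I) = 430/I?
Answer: 556378201/132 ≈ 4.2150e+6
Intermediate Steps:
4214988 + U(-264) = 4214988 + 430/(-264) = 4214988 + 430*(-1/264) = 4214988 - 215/132 = 556378201/132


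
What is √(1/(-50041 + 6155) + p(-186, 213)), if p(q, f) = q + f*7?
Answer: √2513405155894/43886 ≈ 36.125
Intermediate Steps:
p(q, f) = q + 7*f
√(1/(-50041 + 6155) + p(-186, 213)) = √(1/(-50041 + 6155) + (-186 + 7*213)) = √(1/(-43886) + (-186 + 1491)) = √(-1/43886 + 1305) = √(57271229/43886) = √2513405155894/43886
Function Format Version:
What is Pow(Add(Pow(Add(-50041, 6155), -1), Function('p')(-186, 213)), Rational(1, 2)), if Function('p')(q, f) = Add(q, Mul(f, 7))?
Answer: Mul(Rational(1, 43886), Pow(2513405155894, Rational(1, 2))) ≈ 36.125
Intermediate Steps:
Function('p')(q, f) = Add(q, Mul(7, f))
Pow(Add(Pow(Add(-50041, 6155), -1), Function('p')(-186, 213)), Rational(1, 2)) = Pow(Add(Pow(Add(-50041, 6155), -1), Add(-186, Mul(7, 213))), Rational(1, 2)) = Pow(Add(Pow(-43886, -1), Add(-186, 1491)), Rational(1, 2)) = Pow(Add(Rational(-1, 43886), 1305), Rational(1, 2)) = Pow(Rational(57271229, 43886), Rational(1, 2)) = Mul(Rational(1, 43886), Pow(2513405155894, Rational(1, 2)))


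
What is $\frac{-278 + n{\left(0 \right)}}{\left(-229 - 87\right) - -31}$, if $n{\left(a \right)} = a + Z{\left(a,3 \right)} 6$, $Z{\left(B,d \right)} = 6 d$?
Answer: $\frac{34}{57} \approx 0.59649$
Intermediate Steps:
$n{\left(a \right)} = 108 + a$ ($n{\left(a \right)} = a + 6 \cdot 3 \cdot 6 = a + 18 \cdot 6 = a + 108 = 108 + a$)
$\frac{-278 + n{\left(0 \right)}}{\left(-229 - 87\right) - -31} = \frac{-278 + \left(108 + 0\right)}{\left(-229 - 87\right) - -31} = \frac{-278 + 108}{\left(-229 - 87\right) + \left(-3 + 34\right)} = - \frac{170}{-316 + 31} = - \frac{170}{-285} = \left(-170\right) \left(- \frac{1}{285}\right) = \frac{34}{57}$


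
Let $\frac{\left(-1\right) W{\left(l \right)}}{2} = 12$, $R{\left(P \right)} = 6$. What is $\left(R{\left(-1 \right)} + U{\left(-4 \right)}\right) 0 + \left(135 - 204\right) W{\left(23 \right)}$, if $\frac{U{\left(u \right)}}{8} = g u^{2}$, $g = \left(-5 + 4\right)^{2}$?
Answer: $1656$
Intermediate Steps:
$g = 1$ ($g = \left(-1\right)^{2} = 1$)
$U{\left(u \right)} = 8 u^{2}$ ($U{\left(u \right)} = 8 \cdot 1 u^{2} = 8 u^{2}$)
$W{\left(l \right)} = -24$ ($W{\left(l \right)} = \left(-2\right) 12 = -24$)
$\left(R{\left(-1 \right)} + U{\left(-4 \right)}\right) 0 + \left(135 - 204\right) W{\left(23 \right)} = \left(6 + 8 \left(-4\right)^{2}\right) 0 + \left(135 - 204\right) \left(-24\right) = \left(6 + 8 \cdot 16\right) 0 - -1656 = \left(6 + 128\right) 0 + 1656 = 134 \cdot 0 + 1656 = 0 + 1656 = 1656$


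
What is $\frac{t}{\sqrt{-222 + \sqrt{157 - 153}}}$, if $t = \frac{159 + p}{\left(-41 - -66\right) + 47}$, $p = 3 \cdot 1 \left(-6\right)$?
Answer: $- \frac{47 i \sqrt{55}}{2640} \approx - 0.13203 i$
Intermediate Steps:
$p = -18$ ($p = 3 \left(-6\right) = -18$)
$t = \frac{47}{24}$ ($t = \frac{159 - 18}{\left(-41 - -66\right) + 47} = \frac{141}{\left(-41 + 66\right) + 47} = \frac{141}{25 + 47} = \frac{141}{72} = 141 \cdot \frac{1}{72} = \frac{47}{24} \approx 1.9583$)
$\frac{t}{\sqrt{-222 + \sqrt{157 - 153}}} = \frac{47}{24 \sqrt{-222 + \sqrt{157 - 153}}} = \frac{47}{24 \sqrt{-222 + \sqrt{4}}} = \frac{47}{24 \sqrt{-222 + 2}} = \frac{47}{24 \sqrt{-220}} = \frac{47}{24 \cdot 2 i \sqrt{55}} = \frac{47 \left(- \frac{i \sqrt{55}}{110}\right)}{24} = - \frac{47 i \sqrt{55}}{2640}$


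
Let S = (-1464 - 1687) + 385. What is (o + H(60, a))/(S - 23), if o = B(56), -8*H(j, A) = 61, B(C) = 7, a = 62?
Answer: 5/22312 ≈ 0.00022409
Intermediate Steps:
H(j, A) = -61/8 (H(j, A) = -⅛*61 = -61/8)
S = -2766 (S = -3151 + 385 = -2766)
o = 7
(o + H(60, a))/(S - 23) = (7 - 61/8)/(-2766 - 23) = -5/8/(-2789) = -5/8*(-1/2789) = 5/22312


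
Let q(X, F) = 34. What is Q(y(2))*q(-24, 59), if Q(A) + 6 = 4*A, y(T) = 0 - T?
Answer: -476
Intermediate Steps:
y(T) = -T
Q(A) = -6 + 4*A
Q(y(2))*q(-24, 59) = (-6 + 4*(-1*2))*34 = (-6 + 4*(-2))*34 = (-6 - 8)*34 = -14*34 = -476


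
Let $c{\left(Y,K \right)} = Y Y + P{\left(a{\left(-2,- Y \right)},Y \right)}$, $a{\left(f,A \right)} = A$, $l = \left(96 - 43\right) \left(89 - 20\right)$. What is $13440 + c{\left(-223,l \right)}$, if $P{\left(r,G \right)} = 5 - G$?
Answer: $63397$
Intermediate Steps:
$l = 3657$ ($l = 53 \cdot 69 = 3657$)
$c{\left(Y,K \right)} = 5 + Y^{2} - Y$ ($c{\left(Y,K \right)} = Y Y - \left(-5 + Y\right) = Y^{2} - \left(-5 + Y\right) = 5 + Y^{2} - Y$)
$13440 + c{\left(-223,l \right)} = 13440 + \left(5 + \left(-223\right)^{2} - -223\right) = 13440 + \left(5 + 49729 + 223\right) = 13440 + 49957 = 63397$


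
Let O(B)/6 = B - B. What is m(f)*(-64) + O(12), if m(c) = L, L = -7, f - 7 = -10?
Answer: 448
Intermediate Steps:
f = -3 (f = 7 - 10 = -3)
m(c) = -7
O(B) = 0 (O(B) = 6*(B - B) = 6*0 = 0)
m(f)*(-64) + O(12) = -7*(-64) + 0 = 448 + 0 = 448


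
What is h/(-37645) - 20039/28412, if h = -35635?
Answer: 51618693/213913948 ≈ 0.24131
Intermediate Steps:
h/(-37645) - 20039/28412 = -35635/(-37645) - 20039/28412 = -35635*(-1/37645) - 20039*1/28412 = 7127/7529 - 20039/28412 = 51618693/213913948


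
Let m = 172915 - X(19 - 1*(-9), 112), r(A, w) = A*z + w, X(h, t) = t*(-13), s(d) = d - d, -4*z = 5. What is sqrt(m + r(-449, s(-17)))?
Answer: sqrt(699729)/2 ≈ 418.25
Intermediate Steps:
z = -5/4 (z = -1/4*5 = -5/4 ≈ -1.2500)
s(d) = 0
X(h, t) = -13*t
r(A, w) = w - 5*A/4 (r(A, w) = A*(-5/4) + w = -5*A/4 + w = w - 5*A/4)
m = 174371 (m = 172915 - (-13)*112 = 172915 - 1*(-1456) = 172915 + 1456 = 174371)
sqrt(m + r(-449, s(-17))) = sqrt(174371 + (0 - 5/4*(-449))) = sqrt(174371 + (0 + 2245/4)) = sqrt(174371 + 2245/4) = sqrt(699729/4) = sqrt(699729)/2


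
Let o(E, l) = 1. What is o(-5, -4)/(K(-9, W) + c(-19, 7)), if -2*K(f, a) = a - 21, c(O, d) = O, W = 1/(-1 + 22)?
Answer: -21/179 ≈ -0.11732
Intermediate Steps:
W = 1/21 ≈ 0.047619
K(f, a) = 21/2 - a/2 (K(f, a) = -(a - 21)/2 = -(-21 + a)/2 = 21/2 - a/2)
o(-5, -4)/(K(-9, W) + c(-19, 7)) = 1/((21/2 - ½*1/21) - 19) = 1/((21/2 - 1/42) - 19) = 1/(220/21 - 19) = 1/(-179/21) = 1*(-21/179) = -21/179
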